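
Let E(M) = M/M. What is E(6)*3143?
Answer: 3143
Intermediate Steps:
E(M) = 1
E(6)*3143 = 1*3143 = 3143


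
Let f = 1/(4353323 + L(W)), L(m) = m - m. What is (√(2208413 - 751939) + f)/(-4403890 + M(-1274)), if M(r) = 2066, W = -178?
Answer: -1/19162561661152 - √1456474/4401824 ≈ -0.00027417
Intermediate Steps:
L(m) = 0
f = 1/4353323 (f = 1/(4353323 + 0) = 1/4353323 ≈ 2.2971e-7)
(√(2208413 - 751939) + f)/(-4403890 + M(-1274)) = (√(2208413 - 751939) + 1/4353323)/(-4403890 + 2066) = (√1456474 + 1/4353323)/(-4401824) = (1/4353323 + √1456474)*(-1/4401824) = -1/19162561661152 - √1456474/4401824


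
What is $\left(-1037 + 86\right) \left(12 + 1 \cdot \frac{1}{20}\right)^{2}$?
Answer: $- \frac{55235031}{400} \approx -1.3809 \cdot 10^{5}$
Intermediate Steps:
$\left(-1037 + 86\right) \left(12 + 1 \cdot \frac{1}{20}\right)^{2} = - 951 \left(12 + 1 \cdot \frac{1}{20}\right)^{2} = - 951 \left(12 + \frac{1}{20}\right)^{2} = - 951 \left(\frac{241}{20}\right)^{2} = \left(-951\right) \frac{58081}{400} = - \frac{55235031}{400}$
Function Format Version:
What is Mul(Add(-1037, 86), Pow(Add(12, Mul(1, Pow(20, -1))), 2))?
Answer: Rational(-55235031, 400) ≈ -1.3809e+5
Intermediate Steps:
Mul(Add(-1037, 86), Pow(Add(12, Mul(1, Pow(20, -1))), 2)) = Mul(-951, Pow(Add(12, Mul(1, Rational(1, 20))), 2)) = Mul(-951, Pow(Add(12, Rational(1, 20)), 2)) = Mul(-951, Pow(Rational(241, 20), 2)) = Mul(-951, Rational(58081, 400)) = Rational(-55235031, 400)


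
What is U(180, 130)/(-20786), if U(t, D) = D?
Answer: -65/10393 ≈ -0.0062542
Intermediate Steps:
U(180, 130)/(-20786) = 130/(-20786) = 130*(-1/20786) = -65/10393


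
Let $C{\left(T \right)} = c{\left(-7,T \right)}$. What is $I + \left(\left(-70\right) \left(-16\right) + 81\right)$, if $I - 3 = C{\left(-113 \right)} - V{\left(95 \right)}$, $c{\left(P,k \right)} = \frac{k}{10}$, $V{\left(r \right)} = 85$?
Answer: $\frac{11077}{10} \approx 1107.7$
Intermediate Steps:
$c{\left(P,k \right)} = \frac{k}{10}$ ($c{\left(P,k \right)} = k \frac{1}{10} = \frac{k}{10}$)
$C{\left(T \right)} = \frac{T}{10}$
$I = - \frac{933}{10}$ ($I = 3 + \left(\frac{1}{10} \left(-113\right) - 85\right) = 3 - \frac{963}{10} = - \frac{933}{10} \approx -93.3$)
$I + \left(\left(-70\right) \left(-16\right) + 81\right) = - \frac{933}{10} + \left(\left(-70\right) \left(-16\right) + 81\right) = - \frac{933}{10} + \left(1120 + 81\right) = - \frac{933}{10} + 1201 = \frac{11077}{10}$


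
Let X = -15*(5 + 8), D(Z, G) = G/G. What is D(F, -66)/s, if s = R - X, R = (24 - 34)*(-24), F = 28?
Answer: 1/435 ≈ 0.0022989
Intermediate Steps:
R = 240 (R = -10*(-24) = 240)
D(Z, G) = 1
X = -195 (X = -15*13 = -195)
s = 435 (s = 240 - 1*(-195) = 240 + 195 = 435)
D(F, -66)/s = 1/435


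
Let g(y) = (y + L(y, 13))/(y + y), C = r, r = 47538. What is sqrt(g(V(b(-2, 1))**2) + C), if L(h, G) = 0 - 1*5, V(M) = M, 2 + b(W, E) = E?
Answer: 4*sqrt(2971) ≈ 218.03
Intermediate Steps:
b(W, E) = -2 + E
L(h, G) = -5 (L(h, G) = 0 - 5 = -5)
C = 47538
g(y) = (-5 + y)/(2*y) (g(y) = (y - 5)/(y + y) = (-5 + y)/((2*y)) = (-5 + y)*(1/(2*y)) = (-5 + y)/(2*y))
sqrt(g(V(b(-2, 1))**2) + C) = sqrt((-5 + (-2 + 1)**2)/(2*((-2 + 1)**2)) + 47538) = sqrt((-5 + (-1)**2)/(2*((-1)**2)) + 47538) = sqrt((1/2)*(-5 + 1)/1 + 47538) = sqrt((1/2)*1*(-4) + 47538) = sqrt(-2 + 47538) = sqrt(47536) = 4*sqrt(2971)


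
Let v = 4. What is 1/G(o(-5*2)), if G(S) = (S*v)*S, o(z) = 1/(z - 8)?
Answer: 81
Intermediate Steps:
o(z) = 1/(-8 + z)
G(S) = 4*S**2 (G(S) = (S*4)*S = (4*S)*S = 4*S**2)
1/G(o(-5*2)) = 1/(4*(1/(-8 - 5*2))**2) = 1/(4*(1/(-8 - 10))**2) = 1/(4*(1/(-18))**2) = 1/(4*(-1/18)**2) = 1/(4*(1/324)) = 1/(1/81) = 81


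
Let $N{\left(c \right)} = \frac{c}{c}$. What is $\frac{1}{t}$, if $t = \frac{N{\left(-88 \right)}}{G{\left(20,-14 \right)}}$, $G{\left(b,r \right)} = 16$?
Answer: $16$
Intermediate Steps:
$N{\left(c \right)} = 1$
$t = \frac{1}{16}$ ($t = 1 \cdot \frac{1}{16} = \frac{1}{16} \approx 0.0625$)
$\frac{1}{t} = \frac{1}{\frac{1}{16}} = 16$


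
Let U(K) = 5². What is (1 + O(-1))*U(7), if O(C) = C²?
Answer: 50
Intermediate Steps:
U(K) = 25
(1 + O(-1))*U(7) = (1 + (-1)²)*25 = (1 + 1)*25 = 2*25 = 50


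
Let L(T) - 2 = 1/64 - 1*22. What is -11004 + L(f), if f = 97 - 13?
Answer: -705535/64 ≈ -11024.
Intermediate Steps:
f = 84
L(T) = -1279/64 (L(T) = 2 + (1/64 - 1*22) = 2 + (1/64 - 22) = 2 - 1407/64 = -1279/64)
-11004 + L(f) = -11004 - 1279/64 = -705535/64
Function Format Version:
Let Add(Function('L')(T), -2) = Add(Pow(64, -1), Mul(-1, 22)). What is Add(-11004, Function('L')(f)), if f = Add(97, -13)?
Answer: Rational(-705535, 64) ≈ -11024.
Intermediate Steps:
f = 84
Function('L')(T) = Rational(-1279, 64) (Function('L')(T) = Add(2, Add(Pow(64, -1), Mul(-1, 22))) = Add(2, Add(Rational(1, 64), -22)) = Add(2, Rational(-1407, 64)) = Rational(-1279, 64))
Add(-11004, Function('L')(f)) = Add(-11004, Rational(-1279, 64)) = Rational(-705535, 64)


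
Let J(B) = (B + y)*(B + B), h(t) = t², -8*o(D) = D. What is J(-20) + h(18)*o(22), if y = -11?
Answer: 349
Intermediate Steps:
o(D) = -D/8
J(B) = 2*B*(-11 + B) (J(B) = (B - 11)*(B + B) = (-11 + B)*(2*B) = 2*B*(-11 + B))
J(-20) + h(18)*o(22) = 2*(-20)*(-11 - 20) + 18²*(-⅛*22) = 2*(-20)*(-31) + 324*(-11/4) = 1240 - 891 = 349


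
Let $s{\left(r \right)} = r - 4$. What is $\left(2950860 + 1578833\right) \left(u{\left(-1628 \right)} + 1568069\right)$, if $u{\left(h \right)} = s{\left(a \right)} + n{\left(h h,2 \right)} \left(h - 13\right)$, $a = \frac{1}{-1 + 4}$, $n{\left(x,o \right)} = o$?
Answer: $\frac{21263964334550}{3} \approx 7.088 \cdot 10^{12}$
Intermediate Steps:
$a = \frac{1}{3} \approx 0.33333$
$s{\left(r \right)} = -4 + r$
$u{\left(h \right)} = - \frac{89}{3} + 2 h$ ($u{\left(h \right)} = \left(-4 + \frac{1}{3}\right) + 2 \left(h - 13\right) = - \frac{11}{3} + 2 \left(-13 + h\right) = - \frac{11}{3} + \left(-26 + 2 h\right) = - \frac{89}{3} + 2 h$)
$\left(2950860 + 1578833\right) \left(u{\left(-1628 \right)} + 1568069\right) = \left(2950860 + 1578833\right) \left(\left(- \frac{89}{3} + 2 \left(-1628\right)\right) + 1568069\right) = 4529693 \left(\left(- \frac{89}{3} - 3256\right) + 1568069\right) = 4529693 \left(- \frac{9857}{3} + 1568069\right) = 4529693 \cdot \frac{4694350}{3} = \frac{21263964334550}{3}$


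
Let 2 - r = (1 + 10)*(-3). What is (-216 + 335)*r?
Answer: 4165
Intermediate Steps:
r = 35 (r = 2 - (1 + 10)*(-3) = 2 - 11*(-3) = 2 - 1*(-33) = 2 + 33 = 35)
(-216 + 335)*r = (-216 + 335)*35 = 119*35 = 4165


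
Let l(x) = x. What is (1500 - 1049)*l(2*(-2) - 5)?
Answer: -4059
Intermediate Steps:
(1500 - 1049)*l(2*(-2) - 5) = (1500 - 1049)*(2*(-2) - 5) = 451*(-4 - 5) = 451*(-9) = -4059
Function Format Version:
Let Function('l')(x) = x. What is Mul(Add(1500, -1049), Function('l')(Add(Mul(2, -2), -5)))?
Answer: -4059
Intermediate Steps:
Mul(Add(1500, -1049), Function('l')(Add(Mul(2, -2), -5))) = Mul(Add(1500, -1049), Add(Mul(2, -2), -5)) = Mul(451, Add(-4, -5)) = Mul(451, -9) = -4059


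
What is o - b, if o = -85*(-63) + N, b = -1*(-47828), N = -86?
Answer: -42559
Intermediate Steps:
b = 47828
o = 5269 (o = -85*(-63) - 86 = 5355 - 86 = 5269)
o - b = 5269 - 1*47828 = 5269 - 47828 = -42559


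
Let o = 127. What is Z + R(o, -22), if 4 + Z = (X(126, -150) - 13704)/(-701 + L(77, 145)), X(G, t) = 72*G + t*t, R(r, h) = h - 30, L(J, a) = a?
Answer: -12251/139 ≈ -88.137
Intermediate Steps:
R(r, h) = -30 + h
X(G, t) = t² + 72*G (X(G, t) = 72*G + t² = t² + 72*G)
Z = -5023/139 (Z = -4 + (((-150)² + 72*126) - 13704)/(-701 + 145) = -4 + ((22500 + 9072) - 13704)/(-556) = -4 + (31572 - 13704)*(-1/556) = -4 + 17868*(-1/556) = -4 - 4467/139 = -5023/139 ≈ -36.137)
Z + R(o, -22) = -5023/139 + (-30 - 22) = -5023/139 - 52 = -12251/139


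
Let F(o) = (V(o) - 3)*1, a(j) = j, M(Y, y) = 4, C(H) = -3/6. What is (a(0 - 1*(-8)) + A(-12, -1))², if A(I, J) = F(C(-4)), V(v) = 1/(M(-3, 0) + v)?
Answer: 1369/49 ≈ 27.939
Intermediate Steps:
C(H) = -½ (C(H) = -3*⅙ = -½)
V(v) = 1/(4 + v)
F(o) = -3 + 1/(4 + o) (F(o) = (1/(4 + o) - 3)*1 = (-3 + 1/(4 + o))*1 = -3 + 1/(4 + o))
A(I, J) = -19/7 (A(I, J) = (-11 - 3*(-½))/(4 - ½) = (-11 + 3/2)/(7/2) = (2/7)*(-19/2) = -19/7)
(a(0 - 1*(-8)) + A(-12, -1))² = ((0 - 1*(-8)) - 19/7)² = ((0 + 8) - 19/7)² = (8 - 19/7)² = (37/7)² = 1369/49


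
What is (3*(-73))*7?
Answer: -1533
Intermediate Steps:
(3*(-73))*7 = -219*7 = -1533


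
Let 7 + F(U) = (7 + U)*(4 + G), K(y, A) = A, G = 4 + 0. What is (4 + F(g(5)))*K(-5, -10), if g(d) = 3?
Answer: -770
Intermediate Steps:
G = 4
F(U) = 49 + 8*U (F(U) = -7 + (7 + U)*(4 + 4) = -7 + (7 + U)*8 = -7 + (56 + 8*U) = 49 + 8*U)
(4 + F(g(5)))*K(-5, -10) = (4 + (49 + 8*3))*(-10) = (4 + (49 + 24))*(-10) = (4 + 73)*(-10) = 77*(-10) = -770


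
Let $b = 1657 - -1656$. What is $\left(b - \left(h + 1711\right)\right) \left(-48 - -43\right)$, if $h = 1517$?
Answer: $-425$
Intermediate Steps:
$b = 3313$ ($b = 1657 + 1656 = 3313$)
$\left(b - \left(h + 1711\right)\right) \left(-48 - -43\right) = \left(3313 - \left(1517 + 1711\right)\right) \left(-48 - -43\right) = \left(3313 - 3228\right) \left(-48 + 43\right) = \left(3313 - 3228\right) \left(-5\right) = 85 \left(-5\right) = -425$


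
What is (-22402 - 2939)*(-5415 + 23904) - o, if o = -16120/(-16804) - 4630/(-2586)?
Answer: -2545003478820962/5431893 ≈ -4.6853e+8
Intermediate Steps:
o = 14936105/5431893 (o = -16120*(-1/16804) - 4630*(-1/2586) = 4030/4201 + 2315/1293 = 14936105/5431893 ≈ 2.7497)
(-22402 - 2939)*(-5415 + 23904) - o = (-22402 - 2939)*(-5415 + 23904) - 1*14936105/5431893 = -25341*18489 - 14936105/5431893 = -468529749 - 14936105/5431893 = -2545003478820962/5431893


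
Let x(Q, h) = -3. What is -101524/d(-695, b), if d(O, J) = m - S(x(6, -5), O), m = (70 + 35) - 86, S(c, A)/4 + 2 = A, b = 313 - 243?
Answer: -101524/2807 ≈ -36.168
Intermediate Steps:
b = 70
S(c, A) = -8 + 4*A
m = 19 (m = 105 - 86 = 19)
d(O, J) = 27 - 4*O (d(O, J) = 19 - (-8 + 4*O) = 19 + (8 - 4*O) = 27 - 4*O)
-101524/d(-695, b) = -101524/(27 - 4*(-695)) = -101524/(27 + 2780) = -101524/2807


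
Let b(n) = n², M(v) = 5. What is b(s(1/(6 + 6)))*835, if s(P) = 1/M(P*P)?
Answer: 167/5 ≈ 33.400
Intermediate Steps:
s(P) = ⅕ (s(P) = 1/5 = ⅕)
b(s(1/(6 + 6)))*835 = (⅕)²*835 = (1/25)*835 = 167/5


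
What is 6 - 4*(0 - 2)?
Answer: 14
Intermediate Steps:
6 - 4*(0 - 2) = 6 - 4*(-2) = 6 + 8 = 14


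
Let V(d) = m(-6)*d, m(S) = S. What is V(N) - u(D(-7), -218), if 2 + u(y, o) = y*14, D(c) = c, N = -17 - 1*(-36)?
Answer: -14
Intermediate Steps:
N = 19 (N = -17 + 36 = 19)
u(y, o) = -2 + 14*y (u(y, o) = -2 + y*14 = -2 + 14*y)
V(d) = -6*d
V(N) - u(D(-7), -218) = -6*19 - (-2 + 14*(-7)) = -114 - (-2 - 98) = -114 - 1*(-100) = -114 + 100 = -14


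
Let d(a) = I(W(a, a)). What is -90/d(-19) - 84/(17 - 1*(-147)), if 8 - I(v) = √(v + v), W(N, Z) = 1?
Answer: -15411/1271 - 45*√2/31 ≈ -14.178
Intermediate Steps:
I(v) = 8 - √2*√v (I(v) = 8 - √(v + v) = 8 - √(2*v) = 8 - √2*√v)
d(a) = 8 - √2 (d(a) = 8 - √2*√1 = 8 - 1*√2*1 = 8 - √2)
-90/d(-19) - 84/(17 - 1*(-147)) = -90/(8 - √2) - 84/(17 - 1*(-147)) = -90/(8 - √2) - 84/(17 + 147) = -90/(8 - √2) - 84/164 = -90/(8 - √2) - 84*1/164 = -90/(8 - √2) - 21/41 = -21/41 - 90/(8 - √2)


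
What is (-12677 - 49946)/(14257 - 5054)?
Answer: -62623/9203 ≈ -6.8046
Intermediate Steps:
(-12677 - 49946)/(14257 - 5054) = -62623/9203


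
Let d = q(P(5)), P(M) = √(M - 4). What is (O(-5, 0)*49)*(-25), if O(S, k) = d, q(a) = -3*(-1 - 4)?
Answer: -18375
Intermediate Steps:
P(M) = √(-4 + M)
q(a) = 15 (q(a) = -3*(-5) = 15)
d = 15
O(S, k) = 15
(O(-5, 0)*49)*(-25) = (15*49)*(-25) = 735*(-25) = -18375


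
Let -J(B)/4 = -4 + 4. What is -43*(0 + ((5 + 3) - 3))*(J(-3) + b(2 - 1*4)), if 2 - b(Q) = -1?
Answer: -645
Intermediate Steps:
b(Q) = 3 (b(Q) = 2 - 1*(-1) = 2 + 1 = 3)
J(B) = 0 (J(B) = -4*(-4 + 4) = -4*0 = 0)
-43*(0 + ((5 + 3) - 3))*(J(-3) + b(2 - 1*4)) = -43*(0 + ((5 + 3) - 3))*(0 + 3) = -43*(0 + (8 - 3))*3 = -43*(0 + 5)*3 = -215*3 = -43*15 = -645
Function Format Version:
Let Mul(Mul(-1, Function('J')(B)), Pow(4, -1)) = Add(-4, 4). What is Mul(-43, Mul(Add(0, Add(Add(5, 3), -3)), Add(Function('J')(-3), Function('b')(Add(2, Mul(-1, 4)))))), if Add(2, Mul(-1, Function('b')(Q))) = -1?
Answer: -645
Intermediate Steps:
Function('b')(Q) = 3 (Function('b')(Q) = Add(2, Mul(-1, -1)) = Add(2, 1) = 3)
Function('J')(B) = 0 (Function('J')(B) = Mul(-4, Add(-4, 4)) = Mul(-4, 0) = 0)
Mul(-43, Mul(Add(0, Add(Add(5, 3), -3)), Add(Function('J')(-3), Function('b')(Add(2, Mul(-1, 4)))))) = Mul(-43, Mul(Add(0, Add(Add(5, 3), -3)), Add(0, 3))) = Mul(-43, Mul(Add(0, Add(8, -3)), 3)) = Mul(-43, Mul(Add(0, 5), 3)) = Mul(-43, Mul(5, 3)) = Mul(-43, 15) = -645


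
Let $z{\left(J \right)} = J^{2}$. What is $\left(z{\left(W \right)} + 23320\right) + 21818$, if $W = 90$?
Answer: $53238$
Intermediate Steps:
$\left(z{\left(W \right)} + 23320\right) + 21818 = \left(90^{2} + 23320\right) + 21818 = \left(8100 + 23320\right) + 21818 = 31420 + 21818 = 53238$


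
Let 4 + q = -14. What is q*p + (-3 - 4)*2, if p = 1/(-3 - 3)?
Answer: -11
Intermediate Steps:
q = -18 (q = -4 - 14 = -18)
p = -1/6 (p = 1/(-6) = -1/6 ≈ -0.16667)
q*p + (-3 - 4)*2 = -18*(-1/6) + (-3 - 4)*2 = 3 - 7*2 = 3 - 14 = -11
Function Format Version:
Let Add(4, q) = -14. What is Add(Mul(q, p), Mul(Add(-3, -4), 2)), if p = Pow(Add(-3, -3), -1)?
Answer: -11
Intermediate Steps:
q = -18 (q = Add(-4, -14) = -18)
p = Rational(-1, 6) (p = Pow(-6, -1) = Rational(-1, 6) ≈ -0.16667)
Add(Mul(q, p), Mul(Add(-3, -4), 2)) = Add(Mul(-18, Rational(-1, 6)), Mul(Add(-3, -4), 2)) = Add(3, Mul(-7, 2)) = Add(3, -14) = -11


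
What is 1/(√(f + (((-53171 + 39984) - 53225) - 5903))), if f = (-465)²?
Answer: √15990/47970 ≈ 0.0026361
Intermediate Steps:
f = 216225
1/(√(f + (((-53171 + 39984) - 53225) - 5903))) = 1/(√(216225 + (((-53171 + 39984) - 53225) - 5903))) = 1/(√(216225 + ((-13187 - 53225) - 5903))) = 1/(√(216225 + (-66412 - 5903))) = 1/(√(216225 - 72315)) = 1/(√143910) = 1/(3*√15990) = √15990/47970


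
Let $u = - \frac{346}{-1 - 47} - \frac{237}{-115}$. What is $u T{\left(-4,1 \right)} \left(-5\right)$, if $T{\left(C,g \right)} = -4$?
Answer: $\frac{25583}{138} \approx 185.38$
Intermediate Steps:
$u = \frac{25583}{2760}$ ($u = - \frac{346}{-48} - - \frac{237}{115} = \left(-346\right) \left(- \frac{1}{48}\right) + \frac{237}{115} = \frac{173}{24} + \frac{237}{115} = \frac{25583}{2760} \approx 9.2692$)
$u T{\left(-4,1 \right)} \left(-5\right) = \frac{25583 \left(\left(-4\right) \left(-5\right)\right)}{2760} = \frac{25583}{2760} \cdot 20 = \frac{25583}{138}$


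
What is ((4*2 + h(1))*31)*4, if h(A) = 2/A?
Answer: 1240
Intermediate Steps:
((4*2 + h(1))*31)*4 = ((4*2 + 2/1)*31)*4 = ((8 + 2*1)*31)*4 = ((8 + 2)*31)*4 = (10*31)*4 = 310*4 = 1240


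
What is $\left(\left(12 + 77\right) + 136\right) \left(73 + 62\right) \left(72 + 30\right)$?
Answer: $3098250$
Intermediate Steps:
$\left(\left(12 + 77\right) + 136\right) \left(73 + 62\right) \left(72 + 30\right) = \left(89 + 136\right) 135 \cdot 102 = 225 \cdot 13770 = 3098250$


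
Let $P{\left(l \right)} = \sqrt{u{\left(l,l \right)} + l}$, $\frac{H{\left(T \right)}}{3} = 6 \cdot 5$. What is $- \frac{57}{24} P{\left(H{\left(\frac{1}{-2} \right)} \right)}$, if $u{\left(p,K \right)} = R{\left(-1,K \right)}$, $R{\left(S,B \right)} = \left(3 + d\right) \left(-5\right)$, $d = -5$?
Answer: $- \frac{95}{4} \approx -23.75$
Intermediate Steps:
$R{\left(S,B \right)} = 10$ ($R{\left(S,B \right)} = \left(3 - 5\right) \left(-5\right) = \left(-2\right) \left(-5\right) = 10$)
$u{\left(p,K \right)} = 10$
$H{\left(T \right)} = 90$ ($H{\left(T \right)} = 3 \cdot 6 \cdot 5 = 3 \cdot 30 = 90$)
$P{\left(l \right)} = \sqrt{10 + l}$
$- \frac{57}{24} P{\left(H{\left(\frac{1}{-2} \right)} \right)} = - \frac{57}{24} \sqrt{10 + 90} = \left(-57\right) \frac{1}{24} \sqrt{100} = \left(- \frac{19}{8}\right) 10 = - \frac{95}{4}$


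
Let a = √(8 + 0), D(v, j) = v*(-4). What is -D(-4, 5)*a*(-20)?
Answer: 640*√2 ≈ 905.10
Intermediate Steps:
D(v, j) = -4*v
a = 2*√2 (a = √8 = 2*√2 ≈ 2.8284)
-D(-4, 5)*a*(-20) = -(-4*(-4))*(2*√2)*(-20) = -16*(2*√2)*(-20) = -32*√2*(-20) = -(-640)*√2 = 640*√2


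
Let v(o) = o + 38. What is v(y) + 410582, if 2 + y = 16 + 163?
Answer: 410797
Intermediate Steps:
y = 177 (y = -2 + (16 + 163) = -2 + 179 = 177)
v(o) = 38 + o
v(y) + 410582 = (38 + 177) + 410582 = 215 + 410582 = 410797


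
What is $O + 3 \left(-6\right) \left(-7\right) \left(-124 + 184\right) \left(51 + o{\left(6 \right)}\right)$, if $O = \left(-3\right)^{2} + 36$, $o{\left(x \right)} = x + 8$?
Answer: $491445$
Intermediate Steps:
$o{\left(x \right)} = 8 + x$
$O = 45$ ($O = 9 + 36 = 45$)
$O + 3 \left(-6\right) \left(-7\right) \left(-124 + 184\right) \left(51 + o{\left(6 \right)}\right) = 45 + 3 \left(-6\right) \left(-7\right) \left(-124 + 184\right) \left(51 + \left(8 + 6\right)\right) = 45 + \left(-18\right) \left(-7\right) 60 \left(51 + 14\right) = 45 + 126 \cdot 60 \cdot 65 = 45 + 126 \cdot 3900 = 45 + 491400 = 491445$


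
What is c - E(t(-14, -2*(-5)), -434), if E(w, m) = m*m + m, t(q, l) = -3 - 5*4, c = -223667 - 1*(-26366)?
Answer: -385223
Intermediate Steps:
c = -197301 (c = -223667 + 26366 = -197301)
t(q, l) = -23 (t(q, l) = -3 - 20 = -23)
E(w, m) = m + m**2 (E(w, m) = m**2 + m = m + m**2)
c - E(t(-14, -2*(-5)), -434) = -197301 - (-434)*(1 - 434) = -197301 - (-434)*(-433) = -197301 - 1*187922 = -197301 - 187922 = -385223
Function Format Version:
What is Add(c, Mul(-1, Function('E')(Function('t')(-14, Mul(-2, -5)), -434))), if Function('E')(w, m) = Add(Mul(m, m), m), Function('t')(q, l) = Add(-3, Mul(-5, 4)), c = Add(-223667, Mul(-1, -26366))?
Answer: -385223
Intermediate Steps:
c = -197301 (c = Add(-223667, 26366) = -197301)
Function('t')(q, l) = -23 (Function('t')(q, l) = Add(-3, -20) = -23)
Function('E')(w, m) = Add(m, Pow(m, 2)) (Function('E')(w, m) = Add(Pow(m, 2), m) = Add(m, Pow(m, 2)))
Add(c, Mul(-1, Function('E')(Function('t')(-14, Mul(-2, -5)), -434))) = Add(-197301, Mul(-1, Mul(-434, Add(1, -434)))) = Add(-197301, Mul(-1, Mul(-434, -433))) = Add(-197301, Mul(-1, 187922)) = Add(-197301, -187922) = -385223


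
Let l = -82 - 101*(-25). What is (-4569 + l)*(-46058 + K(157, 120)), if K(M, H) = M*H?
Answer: 57865468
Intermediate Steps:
K(M, H) = H*M
l = 2443 (l = -82 + 2525 = 2443)
(-4569 + l)*(-46058 + K(157, 120)) = (-4569 + 2443)*(-46058 + 120*157) = -2126*(-46058 + 18840) = -2126*(-27218) = 57865468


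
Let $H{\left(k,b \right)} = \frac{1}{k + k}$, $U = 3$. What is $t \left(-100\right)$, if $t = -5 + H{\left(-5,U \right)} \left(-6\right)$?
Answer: $440$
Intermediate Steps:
$H{\left(k,b \right)} = \frac{1}{2 k}$
$t = - \frac{22}{5}$ ($t = -5 + \frac{1}{2 \left(-5\right)} \left(-6\right) = -5 + \frac{1}{2} \left(- \frac{1}{5}\right) \left(-6\right) = -5 - - \frac{3}{5} = -5 + \frac{3}{5} = - \frac{22}{5} \approx -4.4$)
$t \left(-100\right) = \left(- \frac{22}{5}\right) \left(-100\right) = 440$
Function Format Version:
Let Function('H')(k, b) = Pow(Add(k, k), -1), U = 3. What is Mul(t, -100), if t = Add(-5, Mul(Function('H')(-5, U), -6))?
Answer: 440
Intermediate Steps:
Function('H')(k, b) = Mul(Rational(1, 2), Pow(k, -1)) (Function('H')(k, b) = Pow(Mul(2, k), -1) = Mul(Rational(1, 2), Pow(k, -1)))
t = Rational(-22, 5) (t = Add(-5, Mul(Mul(Rational(1, 2), Pow(-5, -1)), -6)) = Add(-5, Mul(Mul(Rational(1, 2), Rational(-1, 5)), -6)) = Add(-5, Mul(Rational(-1, 10), -6)) = Add(-5, Rational(3, 5)) = Rational(-22, 5) ≈ -4.4000)
Mul(t, -100) = Mul(Rational(-22, 5), -100) = 440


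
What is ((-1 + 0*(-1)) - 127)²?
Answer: 16384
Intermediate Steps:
((-1 + 0*(-1)) - 127)² = ((-1 + 0) - 127)² = (-1 - 127)² = (-128)² = 16384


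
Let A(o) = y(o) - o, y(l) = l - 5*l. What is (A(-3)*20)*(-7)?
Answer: -2100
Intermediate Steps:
y(l) = -4*l
A(o) = -5*o (A(o) = -4*o - o = -5*o)
(A(-3)*20)*(-7) = (-5*(-3)*20)*(-7) = (15*20)*(-7) = 300*(-7) = -2100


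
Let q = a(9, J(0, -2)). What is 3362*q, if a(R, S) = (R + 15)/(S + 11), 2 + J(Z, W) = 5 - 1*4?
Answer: 40344/5 ≈ 8068.8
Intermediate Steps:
J(Z, W) = -1 (J(Z, W) = -2 + (5 - 1*4) = -2 + (5 - 4) = -2 + 1 = -1)
a(R, S) = (15 + R)/(11 + S)
q = 12/5 (q = (15 + 9)/(11 - 1) = 24/10 = (⅒)*24 = 12/5 ≈ 2.4000)
3362*q = 3362*(12/5) = 40344/5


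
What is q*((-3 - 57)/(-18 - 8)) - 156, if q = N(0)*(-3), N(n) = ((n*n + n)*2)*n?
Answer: -156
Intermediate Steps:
N(n) = n*(2*n + 2*n**2) (N(n) = ((n**2 + n)*2)*n = ((n + n**2)*2)*n = (2*n + 2*n**2)*n = n*(2*n + 2*n**2))
q = 0 (q = (2*0**2*(1 + 0))*(-3) = (2*0*1)*(-3) = 0*(-3) = 0)
q*((-3 - 57)/(-18 - 8)) - 156 = 0*((-3 - 57)/(-18 - 8)) - 156 = 0*(-60/(-26)) - 156 = 0*(-60*(-1/26)) - 156 = 0*(30/13) - 156 = 0 - 156 = -156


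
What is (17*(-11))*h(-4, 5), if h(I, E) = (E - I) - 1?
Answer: -1496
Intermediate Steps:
h(I, E) = -1 + E - I
(17*(-11))*h(-4, 5) = (17*(-11))*(-1 + 5 - 1*(-4)) = -187*(-1 + 5 + 4) = -187*8 = -1496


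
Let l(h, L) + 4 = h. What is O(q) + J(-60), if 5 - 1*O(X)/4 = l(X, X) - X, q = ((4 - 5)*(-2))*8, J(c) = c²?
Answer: 3636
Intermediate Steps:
l(h, L) = -4 + h
q = 16 (q = -1*(-2)*8 = 2*8 = 16)
O(X) = 36 (O(X) = 20 - 4*((-4 + X) - X) = 20 - 4*(-4) = 20 + 16 = 36)
O(q) + J(-60) = 36 + (-60)² = 36 + 3600 = 3636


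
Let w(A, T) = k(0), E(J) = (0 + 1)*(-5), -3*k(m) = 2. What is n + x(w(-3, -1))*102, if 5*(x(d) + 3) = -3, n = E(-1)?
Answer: -1861/5 ≈ -372.20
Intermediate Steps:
k(m) = -⅔ (k(m) = -⅓*2 = -⅔)
E(J) = -5 (E(J) = 1*(-5) = -5)
w(A, T) = -⅔
n = -5
x(d) = -18/5 (x(d) = -3 + (⅕)*(-3) = -3 - ⅗ = -18/5)
n + x(w(-3, -1))*102 = -5 - 18/5*102 = -5 - 1836/5 = -1861/5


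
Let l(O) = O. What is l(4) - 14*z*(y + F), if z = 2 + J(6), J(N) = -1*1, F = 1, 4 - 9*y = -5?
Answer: -24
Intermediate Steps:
y = 1 (y = 4/9 - ⅑*(-5) = 4/9 + 5/9 = 1)
J(N) = -1
z = 1 (z = 2 - 1 = 1)
l(4) - 14*z*(y + F) = 4 - 14*(1 + 1) = 4 - 14*2 = 4 - 28 = -24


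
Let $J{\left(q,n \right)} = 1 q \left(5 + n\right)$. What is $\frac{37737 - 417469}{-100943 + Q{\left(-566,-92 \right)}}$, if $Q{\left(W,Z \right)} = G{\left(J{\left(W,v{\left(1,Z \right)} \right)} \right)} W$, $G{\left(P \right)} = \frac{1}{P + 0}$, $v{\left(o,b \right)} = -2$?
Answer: $\frac{284799}{75707} \approx 3.7619$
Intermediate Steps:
$J{\left(q,n \right)} = q \left(5 + n\right)$
$G{\left(P \right)} = \frac{1}{P}$
$Q{\left(W,Z \right)} = \frac{1}{3}$ ($Q{\left(W,Z \right)} = \frac{W}{W \left(5 - 2\right)} = \frac{W}{W 3} = \frac{W}{3 W} = \frac{1}{3 W} W = \frac{1}{3}$)
$\frac{37737 - 417469}{-100943 + Q{\left(-566,-92 \right)}} = \frac{37737 - 417469}{-100943 + \frac{1}{3}} = - \frac{379732}{- \frac{302828}{3}} = \left(-379732\right) \left(- \frac{3}{302828}\right) = \frac{284799}{75707}$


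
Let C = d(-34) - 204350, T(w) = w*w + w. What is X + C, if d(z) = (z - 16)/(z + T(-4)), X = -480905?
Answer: -7537780/11 ≈ -6.8525e+5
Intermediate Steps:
T(w) = w + w² (T(w) = w² + w = w + w²)
d(z) = (-16 + z)/(12 + z) (d(z) = (z - 16)/(z - 4*(1 - 4)) = (-16 + z)/(z - 4*(-3)) = (-16 + z)/(z + 12) = (-16 + z)/(12 + z))
C = -2247825/11 (C = (-16 - 34)/(12 - 34) - 204350 = -50/(-22) - 204350 = -1/22*(-50) - 204350 = 25/11 - 204350 = -2247825/11 ≈ -2.0435e+5)
X + C = -480905 - 2247825/11 = -7537780/11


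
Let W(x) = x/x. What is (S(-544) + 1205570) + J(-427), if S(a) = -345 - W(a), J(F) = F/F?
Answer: 1205225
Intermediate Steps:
W(x) = 1
J(F) = 1
S(a) = -346 (S(a) = -345 - 1*1 = -345 - 1 = -346)
(S(-544) + 1205570) + J(-427) = (-346 + 1205570) + 1 = 1205224 + 1 = 1205225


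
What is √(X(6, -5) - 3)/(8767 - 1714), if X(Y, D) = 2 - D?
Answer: 2/7053 ≈ 0.00028357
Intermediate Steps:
√(X(6, -5) - 3)/(8767 - 1714) = √((2 - 1*(-5)) - 3)/(8767 - 1714) = √((2 + 5) - 3)/7053 = √(7 - 3)/7053 = √4/7053 = (1/7053)*2 = 2/7053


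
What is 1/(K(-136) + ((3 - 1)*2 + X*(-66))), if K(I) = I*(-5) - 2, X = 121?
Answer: -1/7304 ≈ -0.00013691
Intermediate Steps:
K(I) = -2 - 5*I (K(I) = -5*I - 2 = -2 - 5*I)
1/(K(-136) + ((3 - 1)*2 + X*(-66))) = 1/((-2 - 5*(-136)) + ((3 - 1)*2 + 121*(-66))) = 1/((-2 + 680) + (2*2 - 7986)) = 1/(678 + (4 - 7986)) = 1/(678 - 7982) = 1/(-7304) = -1/7304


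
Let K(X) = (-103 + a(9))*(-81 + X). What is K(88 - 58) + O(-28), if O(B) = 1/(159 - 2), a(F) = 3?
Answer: 800701/157 ≈ 5100.0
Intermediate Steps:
K(X) = 8100 - 100*X (K(X) = (-103 + 3)*(-81 + X) = -100*(-81 + X) = 8100 - 100*X)
O(B) = 1/157
K(88 - 58) + O(-28) = (8100 - 100*(88 - 58)) + 1/157 = (8100 - 100*30) + 1/157 = (8100 - 3000) + 1/157 = 5100 + 1/157 = 800701/157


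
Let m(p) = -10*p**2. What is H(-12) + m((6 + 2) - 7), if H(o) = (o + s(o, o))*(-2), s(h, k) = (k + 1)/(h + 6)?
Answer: 31/3 ≈ 10.333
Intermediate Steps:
s(h, k) = (1 + k)/(6 + h)
H(o) = -2*o - 2*(1 + o)/(6 + o) (H(o) = (o + (1 + o)/(6 + o))*(-2) = -2*o - 2*(1 + o)/(6 + o))
H(-12) + m((6 + 2) - 7) = 2*(-1 - 1*(-12)**2 - 7*(-12))/(6 - 12) - 10*((6 + 2) - 7)**2 = 2*(-1 - 1*144 + 84)/(-6) - 10*(8 - 7)**2 = 2*(-1/6)*(-1 - 144 + 84) - 10*1**2 = 2*(-1/6)*(-61) - 10*1 = 61/3 - 10 = 31/3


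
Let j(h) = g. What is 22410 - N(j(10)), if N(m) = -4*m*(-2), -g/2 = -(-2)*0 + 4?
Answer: 22474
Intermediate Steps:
g = -8 (g = -2*(-(-2)*0 + 4) = -2*(-2*0 + 4) = -2*(0 + 4) = -2*4 = -8)
j(h) = -8
N(m) = 8*m
22410 - N(j(10)) = 22410 - 8*(-8) = 22410 - 1*(-64) = 22410 + 64 = 22474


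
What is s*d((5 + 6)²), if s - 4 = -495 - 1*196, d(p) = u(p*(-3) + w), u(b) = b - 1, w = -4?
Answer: 252816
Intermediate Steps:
u(b) = -1 + b
d(p) = -5 - 3*p (d(p) = -1 + (p*(-3) - 4) = -1 + (-3*p - 4) = -1 + (-4 - 3*p) = -5 - 3*p)
s = -687 (s = 4 + (-495 - 1*196) = 4 + (-495 - 196) = 4 - 691 = -687)
s*d((5 + 6)²) = -687*(-5 - 3*(5 + 6)²) = -687*(-5 - 3*11²) = -687*(-5 - 3*121) = -687*(-5 - 363) = -687*(-368) = 252816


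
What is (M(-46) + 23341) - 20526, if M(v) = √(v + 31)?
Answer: 2815 + I*√15 ≈ 2815.0 + 3.873*I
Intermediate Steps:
M(v) = √(31 + v)
(M(-46) + 23341) - 20526 = (√(31 - 46) + 23341) - 20526 = (√(-15) + 23341) - 20526 = (I*√15 + 23341) - 20526 = (23341 + I*√15) - 20526 = 2815 + I*√15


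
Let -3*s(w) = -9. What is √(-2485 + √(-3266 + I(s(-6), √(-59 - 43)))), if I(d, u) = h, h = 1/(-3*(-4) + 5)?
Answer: √(-718165 + 51*I*√104873)/17 ≈ 0.57317 + 49.853*I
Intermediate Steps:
s(w) = 3 (s(w) = -⅓*(-9) = 3)
h = 1/17 (h = 1/(12 + 5) = 1/17 ≈ 0.058824)
I(d, u) = 1/17
√(-2485 + √(-3266 + I(s(-6), √(-59 - 43)))) = √(-2485 + √(-3266 + 1/17)) = √(-2485 + √(-55521/17)) = √(-2485 + 3*I*√104873/17)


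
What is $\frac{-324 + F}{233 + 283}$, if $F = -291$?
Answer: $- \frac{205}{172} \approx -1.1919$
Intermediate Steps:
$\frac{-324 + F}{233 + 283} = \frac{-324 - 291}{233 + 283} = - \frac{615}{516} = \left(-615\right) \frac{1}{516} = - \frac{205}{172}$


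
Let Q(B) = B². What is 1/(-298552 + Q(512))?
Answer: -1/36408 ≈ -2.7466e-5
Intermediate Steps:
1/(-298552 + Q(512)) = 1/(-298552 + 512²) = 1/(-298552 + 262144) = 1/(-36408) = -1/36408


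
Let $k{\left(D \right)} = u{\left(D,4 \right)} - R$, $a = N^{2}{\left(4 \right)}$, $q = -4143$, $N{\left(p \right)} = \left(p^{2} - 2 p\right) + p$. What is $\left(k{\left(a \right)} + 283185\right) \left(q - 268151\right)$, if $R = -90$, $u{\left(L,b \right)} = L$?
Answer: $-77173293186$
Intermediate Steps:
$N{\left(p \right)} = p^{2} - p$
$a = 144$ ($a = \left(4 \left(-1 + 4\right)\right)^{2} = \left(4 \cdot 3\right)^{2} = 12^{2} = 144$)
$k{\left(D \right)} = 90 + D$ ($k{\left(D \right)} = D - -90 = D + 90 = 90 + D$)
$\left(k{\left(a \right)} + 283185\right) \left(q - 268151\right) = \left(\left(90 + 144\right) + 283185\right) \left(-4143 - 268151\right) = \left(234 + 283185\right) \left(-272294\right) = 283419 \left(-272294\right) = -77173293186$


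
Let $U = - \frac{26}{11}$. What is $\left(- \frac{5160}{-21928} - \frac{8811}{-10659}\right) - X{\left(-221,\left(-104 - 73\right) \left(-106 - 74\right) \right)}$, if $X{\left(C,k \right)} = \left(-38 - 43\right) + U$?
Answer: $\frac{822201533}{9738773} \approx 84.426$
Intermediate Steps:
$U = - \frac{26}{11}$ ($U = \left(-26\right) \frac{1}{11} = - \frac{26}{11} \approx -2.3636$)
$X{\left(C,k \right)} = - \frac{917}{11}$ ($X{\left(C,k \right)} = \left(-38 - 43\right) - \frac{26}{11} = -81 - \frac{26}{11} = - \frac{917}{11}$)
$\left(- \frac{5160}{-21928} - \frac{8811}{-10659}\right) - X{\left(-221,\left(-104 - 73\right) \left(-106 - 74\right) \right)} = \left(- \frac{5160}{-21928} - \frac{8811}{-10659}\right) - - \frac{917}{11} = \left(\left(-5160\right) \left(- \frac{1}{21928}\right) - - \frac{267}{323}\right) + \frac{917}{11} = \left(\frac{645}{2741} + \frac{267}{323}\right) + \frac{917}{11} = \frac{940182}{885343} + \frac{917}{11} = \frac{822201533}{9738773}$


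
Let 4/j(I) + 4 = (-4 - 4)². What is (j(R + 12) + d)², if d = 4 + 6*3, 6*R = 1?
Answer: 109561/225 ≈ 486.94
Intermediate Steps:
R = ⅙ (R = (⅙)*1 = ⅙ ≈ 0.16667)
d = 22 (d = 4 + 18 = 22)
j(I) = 1/15 (j(I) = 4/(-4 + (-4 - 4)²) = 4/(-4 + (-8)²) = 4/(-4 + 64) = 4/60 = 4*(1/60) = 1/15)
(j(R + 12) + d)² = (1/15 + 22)² = (331/15)² = 109561/225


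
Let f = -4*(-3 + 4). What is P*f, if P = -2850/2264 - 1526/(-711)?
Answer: -714257/201213 ≈ -3.5498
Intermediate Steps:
f = -4 ≈ -4.0000
P = 714257/804852 (P = -2850*1/2264 - 1526*(-1/711) = -1425/1132 + 1526/711 = 714257/804852 ≈ 0.88744)
P*f = (714257/804852)*(-4) = -714257/201213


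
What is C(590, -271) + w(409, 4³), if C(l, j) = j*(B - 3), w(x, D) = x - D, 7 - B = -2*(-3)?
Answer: 887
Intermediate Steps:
B = 1 (B = 7 - (-2)*(-3) = 7 - 1*6 = 7 - 6 = 1)
C(l, j) = -2*j (C(l, j) = j*(1 - 3) = j*(-2) = -2*j)
C(590, -271) + w(409, 4³) = -2*(-271) + (409 - 1*4³) = 542 + (409 - 1*64) = 542 + (409 - 64) = 542 + 345 = 887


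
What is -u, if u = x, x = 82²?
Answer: -6724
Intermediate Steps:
x = 6724
u = 6724
-u = -1*6724 = -6724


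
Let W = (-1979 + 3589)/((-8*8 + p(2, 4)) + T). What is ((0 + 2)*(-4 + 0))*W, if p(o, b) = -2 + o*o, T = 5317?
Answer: -2576/1051 ≈ -2.4510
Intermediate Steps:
p(o, b) = -2 + o²
W = 322/1051 (W = (-1979 + 3589)/((-8*8 + (-2 + 2²)) + 5317) = 1610/((-64 + (-2 + 4)) + 5317) = 1610/((-64 + 2) + 5317) = 1610/(-62 + 5317) = 1610/5255 = 1610*(1/5255) = 322/1051 ≈ 0.30638)
((0 + 2)*(-4 + 0))*W = ((0 + 2)*(-4 + 0))*(322/1051) = (2*(-4))*(322/1051) = -8*322/1051 = -2576/1051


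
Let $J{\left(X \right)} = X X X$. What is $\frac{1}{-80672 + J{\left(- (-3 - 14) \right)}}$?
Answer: $- \frac{1}{75759} \approx -1.32 \cdot 10^{-5}$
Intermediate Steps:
$J{\left(X \right)} = X^{3}$ ($J{\left(X \right)} = X^{2} X = X^{3}$)
$\frac{1}{-80672 + J{\left(- (-3 - 14) \right)}} = \frac{1}{-80672 + \left(- (-3 - 14)\right)^{3}} = \frac{1}{-80672 + \left(\left(-1\right) \left(-17\right)\right)^{3}} = \frac{1}{-80672 + 17^{3}} = \frac{1}{-80672 + 4913} = \frac{1}{-75759} = - \frac{1}{75759}$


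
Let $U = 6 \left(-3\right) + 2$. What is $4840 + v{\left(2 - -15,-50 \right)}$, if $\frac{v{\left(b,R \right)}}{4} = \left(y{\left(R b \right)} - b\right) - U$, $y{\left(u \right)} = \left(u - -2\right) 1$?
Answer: $1444$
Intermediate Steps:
$y{\left(u \right)} = 2 + u$ ($y{\left(u \right)} = \left(u + 2\right) 1 = \left(2 + u\right) 1 = 2 + u$)
$U = -16$ ($U = -18 + 2 = -16$)
$v{\left(b,R \right)} = 72 - 4 b + 4 R b$ ($v{\left(b,R \right)} = 4 \left(\left(\left(2 + R b\right) - b\right) - -16\right) = 4 \left(\left(2 - b + R b\right) + 16\right) = 4 \left(18 - b + R b\right) = 72 - 4 b + 4 R b$)
$4840 + v{\left(2 - -15,-50 \right)} = 4840 + \left(72 - 4 \left(2 - -15\right) + 4 \left(-50\right) \left(2 - -15\right)\right) = 4840 + \left(72 - 4 \left(2 + 15\right) + 4 \left(-50\right) \left(2 + 15\right)\right) = 4840 + \left(72 - 68 + 4 \left(-50\right) 17\right) = 4840 - 3396 = 1444$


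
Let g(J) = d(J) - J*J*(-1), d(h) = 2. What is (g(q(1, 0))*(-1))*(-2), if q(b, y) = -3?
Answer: 22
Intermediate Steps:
g(J) = 2 + J**2 (g(J) = 2 - J*J*(-1) = 2 - J**2*(-1) = 2 - (-1)*J**2 = 2 + J**2)
(g(q(1, 0))*(-1))*(-2) = ((2 + (-3)**2)*(-1))*(-2) = ((2 + 9)*(-1))*(-2) = (11*(-1))*(-2) = -11*(-2) = 22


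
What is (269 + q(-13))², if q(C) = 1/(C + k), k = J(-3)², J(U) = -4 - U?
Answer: 10413529/144 ≈ 72316.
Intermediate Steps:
k = 1 (k = (-4 - 1*(-3))² = (-4 + 3)² = (-1)² = 1)
q(C) = 1/(1 + C) (q(C) = 1/(C + 1) = 1/(1 + C))
(269 + q(-13))² = (269 + 1/(1 - 13))² = (269 + 1/(-12))² = (269 - 1/12)² = (3227/12)² = 10413529/144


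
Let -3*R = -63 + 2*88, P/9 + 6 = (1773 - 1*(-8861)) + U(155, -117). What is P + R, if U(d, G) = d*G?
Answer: -202802/3 ≈ -67601.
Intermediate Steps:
U(d, G) = G*d
P = -67563 (P = -54 + 9*((1773 - 1*(-8861)) - 117*155) = -54 + 9*((1773 + 8861) - 18135) = -54 + 9*(10634 - 18135) = -54 + 9*(-7501) = -54 - 67509 = -67563)
R = -113/3 (R = -(-63 + 2*88)/3 = -(-63 + 176)/3 = -⅓*113 = -113/3 ≈ -37.667)
P + R = -67563 - 113/3 = -202802/3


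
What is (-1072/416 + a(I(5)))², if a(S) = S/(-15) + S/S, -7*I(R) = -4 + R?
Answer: 18309841/7452900 ≈ 2.4567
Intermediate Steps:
I(R) = 4/7 - R/7 (I(R) = -(-4 + R)/7 = 4/7 - R/7)
a(S) = 1 - S/15 (a(S) = S*(-1/15) + 1 = -S/15 + 1 = 1 - S/15)
(-1072/416 + a(I(5)))² = (-1072/416 + (1 - (4/7 - ⅐*5)/15))² = (-1072*1/416 + (1 - (4/7 - 5/7)/15))² = (-67/26 + (1 - 1/15*(-⅐)))² = (-67/26 + (1 + 1/105))² = (-67/26 + 106/105)² = (-4279/2730)² = 18309841/7452900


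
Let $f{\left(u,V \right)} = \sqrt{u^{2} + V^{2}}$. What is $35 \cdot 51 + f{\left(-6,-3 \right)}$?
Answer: $1785 + 3 \sqrt{5} \approx 1791.7$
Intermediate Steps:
$f{\left(u,V \right)} = \sqrt{V^{2} + u^{2}}$
$35 \cdot 51 + f{\left(-6,-3 \right)} = 35 \cdot 51 + \sqrt{\left(-3\right)^{2} + \left(-6\right)^{2}} = 1785 + \sqrt{9 + 36} = 1785 + \sqrt{45} = 1785 + 3 \sqrt{5}$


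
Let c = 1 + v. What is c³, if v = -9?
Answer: -512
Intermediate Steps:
c = -8 (c = 1 - 9 = -8)
c³ = (-8)³ = -512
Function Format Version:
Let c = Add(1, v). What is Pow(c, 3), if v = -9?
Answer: -512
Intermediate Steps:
c = -8 (c = Add(1, -9) = -8)
Pow(c, 3) = Pow(-8, 3) = -512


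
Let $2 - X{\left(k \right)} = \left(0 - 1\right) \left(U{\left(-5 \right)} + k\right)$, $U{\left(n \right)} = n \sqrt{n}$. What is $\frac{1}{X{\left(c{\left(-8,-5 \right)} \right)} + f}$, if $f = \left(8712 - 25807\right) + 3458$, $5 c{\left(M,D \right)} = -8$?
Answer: $- \frac{340915}{4648924614} + \frac{125 i \sqrt{5}}{4648924614} \approx -7.3332 \cdot 10^{-5} + 6.0123 \cdot 10^{-8} i$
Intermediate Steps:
$U{\left(n \right)} = n^{\frac{3}{2}}$
$c{\left(M,D \right)} = - \frac{8}{5}$ ($c{\left(M,D \right)} = \frac{1}{5} \left(-8\right) = - \frac{8}{5}$)
$X{\left(k \right)} = 2 + k - 5 i \sqrt{5}$ ($X{\left(k \right)} = 2 - \left(0 - 1\right) \left(\left(-5\right)^{\frac{3}{2}} + k\right) = 2 - - (- 5 i \sqrt{5} + k) = 2 - - (k - 5 i \sqrt{5}) = 2 - \left(- k + 5 i \sqrt{5}\right) = 2 + \left(k - 5 i \sqrt{5}\right) = 2 + k - 5 i \sqrt{5}$)
$f = -13637$ ($f = -17095 + 3458 = -13637$)
$\frac{1}{X{\left(c{\left(-8,-5 \right)} \right)} + f} = \frac{1}{\left(2 - \frac{8}{5} - 5 i \sqrt{5}\right) - 13637} = \frac{1}{\left(\frac{2}{5} - 5 i \sqrt{5}\right) - 13637} = \frac{1}{- \frac{68183}{5} - 5 i \sqrt{5}}$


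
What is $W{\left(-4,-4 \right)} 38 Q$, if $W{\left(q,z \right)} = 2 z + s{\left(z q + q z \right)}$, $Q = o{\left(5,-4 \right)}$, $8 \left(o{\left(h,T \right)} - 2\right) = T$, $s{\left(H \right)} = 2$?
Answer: $-342$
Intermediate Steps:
$o{\left(h,T \right)} = 2 + \frac{T}{8}$
$Q = \frac{3}{2}$ ($Q = 2 + \frac{1}{8} \left(-4\right) = 2 - \frac{1}{2} = \frac{3}{2} \approx 1.5$)
$W{\left(q,z \right)} = 2 + 2 z$ ($W{\left(q,z \right)} = 2 z + 2 = 2 + 2 z$)
$W{\left(-4,-4 \right)} 38 Q = \left(2 + 2 \left(-4\right)\right) 38 \cdot \frac{3}{2} = \left(2 - 8\right) 38 \cdot \frac{3}{2} = \left(-6\right) 38 \cdot \frac{3}{2} = \left(-228\right) \frac{3}{2} = -342$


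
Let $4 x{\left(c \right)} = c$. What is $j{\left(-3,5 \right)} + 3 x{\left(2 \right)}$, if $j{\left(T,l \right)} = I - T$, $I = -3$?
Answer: $\frac{3}{2} \approx 1.5$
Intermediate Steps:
$j{\left(T,l \right)} = -3 - T$
$x{\left(c \right)} = \frac{c}{4}$
$j{\left(-3,5 \right)} + 3 x{\left(2 \right)} = \left(-3 - -3\right) + 3 \cdot \frac{1}{4} \cdot 2 = \left(-3 + 3\right) + 3 \cdot \frac{1}{2} = 0 + \frac{3}{2} = \frac{3}{2}$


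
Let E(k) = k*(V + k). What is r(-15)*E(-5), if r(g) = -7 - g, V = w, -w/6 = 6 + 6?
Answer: 3080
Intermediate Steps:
w = -72 (w = -6*(6 + 6) = -6*12 = -72)
V = -72
E(k) = k*(-72 + k)
r(-15)*E(-5) = (-7 - 1*(-15))*(-5*(-72 - 5)) = (-7 + 15)*(-5*(-77)) = 8*385 = 3080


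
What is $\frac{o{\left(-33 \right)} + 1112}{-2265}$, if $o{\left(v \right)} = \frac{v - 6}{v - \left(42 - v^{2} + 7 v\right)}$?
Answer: $- \frac{461467}{939975} \approx -0.49094$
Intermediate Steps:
$o{\left(v \right)} = \frac{-6 + v}{-42 + v^{2} - 6 v}$ ($o{\left(v \right)} = \frac{-6 + v}{v - \left(42 - v^{2} + 7 v\right)} = \frac{-6 + v}{-42 + v^{2} - 6 v}$)
$\frac{o{\left(-33 \right)} + 1112}{-2265} = \frac{\frac{6 - -33}{42 - \left(-33\right)^{2} + 6 \left(-33\right)} + 1112}{-2265} = \left(\frac{6 + 33}{42 - 1089 - 198} + 1112\right) \left(- \frac{1}{2265}\right) = \left(\frac{1}{42 - 1089 - 198} \cdot 39 + 1112\right) \left(- \frac{1}{2265}\right) = \left(\frac{1}{-1245} \cdot 39 + 1112\right) \left(- \frac{1}{2265}\right) = \left(\left(- \frac{1}{1245}\right) 39 + 1112\right) \left(- \frac{1}{2265}\right) = \left(- \frac{13}{415} + 1112\right) \left(- \frac{1}{2265}\right) = \frac{461467}{415} \left(- \frac{1}{2265}\right) = - \frac{461467}{939975}$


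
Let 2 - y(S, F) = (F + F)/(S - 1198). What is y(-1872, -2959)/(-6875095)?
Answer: -111/10553270825 ≈ -1.0518e-8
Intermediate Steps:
y(S, F) = 2 - 2*F/(-1198 + S) (y(S, F) = 2 - (F + F)/(S - 1198) = 2 - 2*F/(-1198 + S))
y(-1872, -2959)/(-6875095) = (2*(-1198 - 1872 - 1*(-2959))/(-1198 - 1872))/(-6875095) = (2*(-1198 - 1872 + 2959)/(-3070))*(-1/6875095) = (2*(-1/3070)*(-111))*(-1/6875095) = (111/1535)*(-1/6875095) = -111/10553270825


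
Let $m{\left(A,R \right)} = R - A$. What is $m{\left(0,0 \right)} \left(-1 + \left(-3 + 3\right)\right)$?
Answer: $0$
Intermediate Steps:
$m{\left(0,0 \right)} \left(-1 + \left(-3 + 3\right)\right) = \left(0 - 0\right) \left(-1 + \left(-3 + 3\right)\right) = \left(0 + 0\right) \left(-1 + 0\right) = 0 \left(-1\right) = 0$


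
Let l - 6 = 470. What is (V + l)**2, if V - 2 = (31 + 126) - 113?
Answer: 272484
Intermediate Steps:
l = 476 (l = 6 + 470 = 476)
V = 46 (V = 2 + ((31 + 126) - 113) = 2 + (157 - 113) = 2 + 44 = 46)
(V + l)**2 = (46 + 476)**2 = 522**2 = 272484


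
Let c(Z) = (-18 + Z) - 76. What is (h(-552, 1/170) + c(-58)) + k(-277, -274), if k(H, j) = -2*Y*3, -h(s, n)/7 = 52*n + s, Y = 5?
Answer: 312788/85 ≈ 3679.9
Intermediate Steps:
c(Z) = -94 + Z
h(s, n) = -364*n - 7*s (h(s, n) = -7*(52*n + s) = -7*(s + 52*n) = -364*n - 7*s)
k(H, j) = -30 (k(H, j) = -2*5*3 = -10*3 = -30)
(h(-552, 1/170) + c(-58)) + k(-277, -274) = ((-364/170 - 7*(-552)) + (-94 - 58)) - 30 = ((-364*1/170 + 3864) - 152) - 30 = ((-182/85 + 3864) - 152) - 30 = (328258/85 - 152) - 30 = 315338/85 - 30 = 312788/85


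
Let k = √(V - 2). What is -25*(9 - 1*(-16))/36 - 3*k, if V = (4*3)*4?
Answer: -625/36 - 3*√46 ≈ -37.708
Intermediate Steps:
V = 48 (V = 12*4 = 48)
k = √46 (k = √(48 - 2) = √46 ≈ 6.7823)
-25*(9 - 1*(-16))/36 - 3*k = -25*(9 - 1*(-16))/36 - 3*√46 = -25*(9 + 16)/36 - 3*√46 = -625/36 - 3*√46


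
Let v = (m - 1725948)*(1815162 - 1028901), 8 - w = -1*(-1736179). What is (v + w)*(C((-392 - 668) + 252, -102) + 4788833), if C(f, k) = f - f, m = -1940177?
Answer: -13803968410742963068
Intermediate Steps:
C(f, k) = 0
w = -1736171 (w = 8 - (-1)*(-1736179) = 8 - 1*1736179 = 8 - 1736179 = -1736171)
v = -2882531108625 (v = (-1940177 - 1725948)*(1815162 - 1028901) = -3666125*786261 = -2882531108625)
(v + w)*(C((-392 - 668) + 252, -102) + 4788833) = (-2882531108625 - 1736171)*(0 + 4788833) = -2882532844796*4788833 = -13803968410742963068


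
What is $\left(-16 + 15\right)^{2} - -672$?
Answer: $673$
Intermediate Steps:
$\left(-16 + 15\right)^{2} - -672 = \left(-1\right)^{2} + 672 = 1 + 672 = 673$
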